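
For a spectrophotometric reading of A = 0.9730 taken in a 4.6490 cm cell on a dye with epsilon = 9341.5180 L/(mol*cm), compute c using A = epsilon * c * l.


Formula: c = A / (epsilon * l)
Substituting: c = 0.9730 / (9341.5180 * 4.6490)
Result: 2.2405e-05 mol/L


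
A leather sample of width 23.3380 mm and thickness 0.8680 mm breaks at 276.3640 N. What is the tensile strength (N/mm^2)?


Formula: TS = force / (width * thickness)
Substituting: TS = 276.3640 / (23.3380 * 0.8680)
Result: 13.6426 N/mm^2


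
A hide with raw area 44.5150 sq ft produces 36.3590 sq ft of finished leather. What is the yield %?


Formula: Yield = finished / raw * 100
Substituting: Yield = 36.3590 / 44.5150 * 100
Result: 81.6781 %


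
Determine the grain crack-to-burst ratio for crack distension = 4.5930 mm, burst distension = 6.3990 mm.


Formula: Ratio = crack / burst
Substituting: Ratio = 4.5930 / 6.3990
Result: 0.7178


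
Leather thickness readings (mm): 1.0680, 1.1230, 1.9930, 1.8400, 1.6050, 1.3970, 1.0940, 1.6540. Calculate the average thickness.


Formula: Average = sum / n
Substituting: Average = 11.7740 / 8
Result: 1.4718 mm


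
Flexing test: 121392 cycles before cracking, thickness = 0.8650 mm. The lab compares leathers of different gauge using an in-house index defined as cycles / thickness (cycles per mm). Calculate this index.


Formula: Index = cycles / thickness
Substituting: Index = 121392 / 0.8650
Result: 140337.5723 cycles/mm


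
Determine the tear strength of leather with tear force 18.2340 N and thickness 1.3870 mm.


Formula: Tear strength = force / thickness
Substituting: Tear strength = 18.2340 / 1.3870
Result: 13.1464 N/mm


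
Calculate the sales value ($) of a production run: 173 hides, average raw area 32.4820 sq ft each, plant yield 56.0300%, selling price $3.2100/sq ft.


Raw_total = N * avg_area = 173 * 32.4820 = 5619.3860 sq ft
Finished = Raw_total * yield / 100 = 5619.3860 * 56.0300 / 100 = 3148.5420 sq ft
Value = Finished * price = 3148.5420 * 3.2100 = 10106.8197 $


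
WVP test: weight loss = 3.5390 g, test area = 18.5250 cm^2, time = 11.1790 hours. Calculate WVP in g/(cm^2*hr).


Formula: WVP = loss / (area * time)
Substituting: WVP = 3.5390 / (18.5250 * 11.1790)
Result: 0.0170891 g/(cm^2*hr)


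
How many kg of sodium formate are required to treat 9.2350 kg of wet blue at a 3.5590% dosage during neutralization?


Formula: Neutralizer = substrate * pct / 100
Substituting: Neutralizer = 9.2350 * 3.5590 / 100
Result: 0.3287 kg


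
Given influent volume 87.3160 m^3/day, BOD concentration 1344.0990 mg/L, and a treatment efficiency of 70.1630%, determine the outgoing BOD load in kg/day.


Load_in = volume * conc / 1000 = 87.3160 * 1344.0990 / 1000 = 117.3613 kg/day
Removed = Load_in * eff / 100 = 117.3613 * 70.1630 / 100 = 82.3442 kg/day
Load_out = Load_in - Removed = 117.3613 - 82.3442 = 35.0171 kg/day


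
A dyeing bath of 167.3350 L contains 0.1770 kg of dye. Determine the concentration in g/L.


Formula: Conc = dye_mass(kg) / volume(L) * 1000
Substituting: Conc = 0.1770 / 167.3350 * 1000
Result: 1.0578 g/L


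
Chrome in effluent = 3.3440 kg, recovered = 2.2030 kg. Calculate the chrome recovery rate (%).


Formula: Recovery = recovered / input * 100
Substituting: Recovery = 2.2030 / 3.3440 * 100
Result: 65.8792 %


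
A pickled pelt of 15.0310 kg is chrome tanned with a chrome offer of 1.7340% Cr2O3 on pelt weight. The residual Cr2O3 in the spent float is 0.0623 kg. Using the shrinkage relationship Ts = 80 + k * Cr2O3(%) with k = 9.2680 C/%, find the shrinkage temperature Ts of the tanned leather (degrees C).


Offered = pelt * offer_pct / 100 = 15.0310 * 1.7340 / 100 = 0.2606 kg
Uptake = offered - residual = 0.2606 - 0.0623 = 0.1983 kg
Cr2O3% on pelt = uptake / pelt * 100 = 0.1983 / 15.0310 * 100 = 1.3195 %
Ts = 80 + k * Cr2O3% = 80 + 9.2680 * 1.3195 = 92.2293 C


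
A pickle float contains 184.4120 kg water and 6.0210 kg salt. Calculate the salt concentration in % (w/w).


Formula: Conc = salt / (water + salt) * 100
Substituting: Conc = 6.0210 / (184.4120 + 6.0210) * 100
Result: 3.1617 %


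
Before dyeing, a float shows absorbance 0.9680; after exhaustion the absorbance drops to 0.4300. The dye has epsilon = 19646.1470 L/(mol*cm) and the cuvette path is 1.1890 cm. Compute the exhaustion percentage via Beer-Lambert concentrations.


c_initial = A_i / (epsilon * l) = 0.9680 / (19646.1470 * 1.1890) = 4.1440e-05 mol/L
c_final = A_f / (epsilon * l) = 0.4300 / (19646.1470 * 1.1890) = 1.8408e-05 mol/L
Exhaustion = (c_initial - c_final) / c_initial * 100 = (4.1440e-05 - 1.8408e-05) / 4.1440e-05 * 100 = 55.5785 %


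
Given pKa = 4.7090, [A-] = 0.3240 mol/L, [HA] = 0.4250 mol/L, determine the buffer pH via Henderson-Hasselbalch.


ratio = [A-] / [HA] = 0.3240 / 0.4250 = 0.7624
log10(ratio) = -0.1178
pH = pKa + log10(ratio) = 4.7090 - 0.1178 = 4.5912


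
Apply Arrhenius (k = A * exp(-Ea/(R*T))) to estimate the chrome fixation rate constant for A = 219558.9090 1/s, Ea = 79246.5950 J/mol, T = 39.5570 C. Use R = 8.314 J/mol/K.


T_K = T_C + 273.15 = 39.5570 + 273.15 = 312.7070 K
exponent = -Ea / (R * T_K) = -79246.5950 / (8.314 * 312.7070) = -30.4813
k = A * exp(exponent) = 219558.9090 * exp(-30.4813) = 1.2697e-08 1/s


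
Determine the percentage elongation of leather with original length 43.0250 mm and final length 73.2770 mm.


Formula: Elongation = (Lf - L0) / L0 * 100
Substituting: Elongation = (73.2770 - 43.0250) / 43.0250 * 100
Result: 70.3126 %


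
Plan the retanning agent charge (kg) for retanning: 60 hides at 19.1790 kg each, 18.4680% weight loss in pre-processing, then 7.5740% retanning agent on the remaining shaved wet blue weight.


Total_raw = N * avg_wt = 60 * 19.1790 = 1150.7400 kg
Substrate = Total_raw * (1 - loss/100) = 1150.7400 * (1 - 18.4680/100) = 938.2213 kg
Retan = Substrate * pct / 100 = 938.2213 * 7.5740 / 100 = 71.0609 kg


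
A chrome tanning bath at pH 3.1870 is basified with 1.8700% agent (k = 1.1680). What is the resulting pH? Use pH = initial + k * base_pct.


Formula: pH_final = pH_initial + k * base_pct
Substituting: pH_final = 3.1870 + 1.1680 * 1.8700
Result: 5.3712


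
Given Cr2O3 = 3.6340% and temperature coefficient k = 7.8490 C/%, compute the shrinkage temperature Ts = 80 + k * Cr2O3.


Formula: Ts = 80 + k * Cr2O3
Substituting: Ts = 80 + 7.8490 * 3.6340
Result: 108.5233 C


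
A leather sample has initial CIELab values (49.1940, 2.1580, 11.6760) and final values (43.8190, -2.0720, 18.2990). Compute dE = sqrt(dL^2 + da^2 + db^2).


dL = -5.3750, da = -4.2300, db = 6.6230
dE = sqrt((-5.3750)^2 + (-4.2300)^2 + 6.6230^2) = 9.5209


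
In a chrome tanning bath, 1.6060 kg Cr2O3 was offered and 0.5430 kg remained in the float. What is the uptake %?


Formula: Uptake = (offered - residual) / offered * 100
Substituting: Uptake = (1.6060 - 0.5430) / 1.6060 * 100
Result: 66.1893 %


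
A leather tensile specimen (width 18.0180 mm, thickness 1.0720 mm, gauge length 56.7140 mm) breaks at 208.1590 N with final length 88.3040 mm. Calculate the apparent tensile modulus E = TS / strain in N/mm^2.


TS = F / (w * t) = 208.1590 / (18.0180 * 1.0720) = 10.7769 N/mm^2
strain = (Lf - L0) / L0 = (88.3040 - 56.7140) / 56.7140 = 0.5570
E = TS / strain = 10.7769 / 0.5570 = 19.3479 N/mm^2


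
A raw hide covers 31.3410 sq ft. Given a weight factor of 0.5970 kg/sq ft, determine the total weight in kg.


Formula: Weight = area * weight_per_sqft
Substituting: Weight = 31.3410 * 0.5970
Result: 18.7106 kg


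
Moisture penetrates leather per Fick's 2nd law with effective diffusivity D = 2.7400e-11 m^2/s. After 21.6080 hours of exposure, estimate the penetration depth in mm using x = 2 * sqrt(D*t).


t = 21.6080 hr * 3600 = 77788.8000 s
D * t = 2.7400e-11 * 77788.8000 = 2.1314e-06
x = 2 * sqrt(D*t) = 2 * sqrt(2.1314e-06) = 0.00291987 m = 2.9199 mm


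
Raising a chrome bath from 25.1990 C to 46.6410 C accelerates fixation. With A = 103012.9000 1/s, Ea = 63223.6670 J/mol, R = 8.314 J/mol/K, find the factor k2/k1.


T1 = 25.1990 + 273.15 = 298.3490 K; T2 = 46.6410 + 273.15 = 319.7910 K
k1 = A * exp(-Ea/(R*T1)) = 103012.9000 * exp(-63223.6670/(8.314*298.3490)) = 8.7772e-07 1/s
k2 = A * exp(-Ea/(R*T2)) = 103012.9000 * exp(-63223.6670/(8.314*319.7910)) = 4.8481e-06 1/s
k2/k1 = 4.8481e-06 / 8.7772e-07 = 5.5235


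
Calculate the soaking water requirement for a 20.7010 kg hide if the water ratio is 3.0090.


Formula: Water = hide_weight * ratio
Substituting: Water = 20.7010 * 3.0090
Result: 62.2893 kg


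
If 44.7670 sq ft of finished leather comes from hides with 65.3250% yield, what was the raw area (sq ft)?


Formula: raw = finished * 100 / yield
Substituting: raw = 44.7670 * 100 / 65.3250
Result: 68.5297 sq ft


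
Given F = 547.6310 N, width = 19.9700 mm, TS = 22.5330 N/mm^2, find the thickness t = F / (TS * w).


Formula: t = F / (TS * w)
Substituting: t = 547.6310 / (22.5330 * 19.9700)
Result: 1.2170 mm


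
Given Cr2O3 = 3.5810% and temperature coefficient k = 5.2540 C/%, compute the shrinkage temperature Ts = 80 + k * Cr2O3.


Formula: Ts = 80 + k * Cr2O3
Substituting: Ts = 80 + 5.2540 * 3.5810
Result: 98.8146 C


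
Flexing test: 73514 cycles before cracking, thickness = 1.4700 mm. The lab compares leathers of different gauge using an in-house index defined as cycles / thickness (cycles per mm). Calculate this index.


Formula: Index = cycles / thickness
Substituting: Index = 73514 / 1.4700
Result: 50009.5238 cycles/mm


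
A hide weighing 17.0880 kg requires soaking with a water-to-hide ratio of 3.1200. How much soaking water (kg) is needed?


Formula: Water = hide_weight * ratio
Substituting: Water = 17.0880 * 3.1200
Result: 53.3146 kg


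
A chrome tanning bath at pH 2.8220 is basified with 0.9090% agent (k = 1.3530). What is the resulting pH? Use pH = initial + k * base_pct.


Formula: pH_final = pH_initial + k * base_pct
Substituting: pH_final = 2.8220 + 1.3530 * 0.9090
Result: 4.0519


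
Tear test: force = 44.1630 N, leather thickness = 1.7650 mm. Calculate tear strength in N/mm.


Formula: Tear strength = force / thickness
Substituting: Tear strength = 44.1630 / 1.7650
Result: 25.0215 N/mm


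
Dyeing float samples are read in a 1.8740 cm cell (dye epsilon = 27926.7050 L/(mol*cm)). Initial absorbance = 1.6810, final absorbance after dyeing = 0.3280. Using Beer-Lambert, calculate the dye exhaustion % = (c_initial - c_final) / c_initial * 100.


c_initial = A_i / (epsilon * l) = 1.6810 / (27926.7050 * 1.8740) = 3.2120e-05 mol/L
c_final = A_f / (epsilon * l) = 0.3280 / (27926.7050 * 1.8740) = 6.2674e-06 mol/L
Exhaustion = (c_initial - c_final) / c_initial * 100 = (3.2120e-05 - 6.2674e-06) / 3.2120e-05 * 100 = 80.4878 %


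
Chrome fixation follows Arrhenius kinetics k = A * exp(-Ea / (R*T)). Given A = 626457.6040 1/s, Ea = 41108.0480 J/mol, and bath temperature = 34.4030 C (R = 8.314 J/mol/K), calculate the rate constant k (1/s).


T_K = T_C + 273.15 = 34.4030 + 273.15 = 307.5530 K
exponent = -Ea / (R * T_K) = -41108.0480 / (8.314 * 307.5530) = -16.0767
k = A * exp(exponent) = 626457.6040 * exp(-16.0767) = 0.0652935 1/s


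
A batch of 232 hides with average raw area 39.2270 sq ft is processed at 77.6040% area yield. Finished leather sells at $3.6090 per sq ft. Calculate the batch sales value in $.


Raw_total = N * avg_area = 232 * 39.2270 = 9100.6640 sq ft
Finished = Raw_total * yield / 100 = 9100.6640 * 77.6040 / 100 = 7062.4793 sq ft
Value = Finished * price = 7062.4793 * 3.6090 = 25488.4878 $


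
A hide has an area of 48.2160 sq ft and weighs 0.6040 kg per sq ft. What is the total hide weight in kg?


Formula: Weight = area * weight_per_sqft
Substituting: Weight = 48.2160 * 0.6040
Result: 29.1225 kg


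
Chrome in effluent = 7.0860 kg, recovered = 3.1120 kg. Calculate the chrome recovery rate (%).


Formula: Recovery = recovered / input * 100
Substituting: Recovery = 3.1120 / 7.0860 * 100
Result: 43.9176 %


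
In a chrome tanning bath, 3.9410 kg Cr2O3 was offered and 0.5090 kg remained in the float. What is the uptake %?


Formula: Uptake = (offered - residual) / offered * 100
Substituting: Uptake = (3.9410 - 0.5090) / 3.9410 * 100
Result: 87.0845 %


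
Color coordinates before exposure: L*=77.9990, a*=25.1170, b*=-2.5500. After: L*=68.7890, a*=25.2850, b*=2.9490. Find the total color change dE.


dL = -9.2100, da = 0.1680, db = 5.4990
dE = sqrt((-9.2100)^2 + 0.1680^2 + 5.4990^2) = 10.7281


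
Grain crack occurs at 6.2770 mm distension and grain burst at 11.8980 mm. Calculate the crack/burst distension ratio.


Formula: Ratio = crack / burst
Substituting: Ratio = 6.2770 / 11.8980
Result: 0.5276


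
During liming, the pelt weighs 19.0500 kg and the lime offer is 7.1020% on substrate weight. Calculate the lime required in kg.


Formula: Lime = substrate * pct / 100
Substituting: Lime = 19.0500 * 7.1020 / 100
Result: 1.3529 kg


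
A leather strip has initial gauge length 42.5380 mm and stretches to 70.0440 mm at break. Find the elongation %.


Formula: Elongation = (Lf - L0) / L0 * 100
Substituting: Elongation = (70.0440 - 42.5380) / 42.5380 * 100
Result: 64.6622 %


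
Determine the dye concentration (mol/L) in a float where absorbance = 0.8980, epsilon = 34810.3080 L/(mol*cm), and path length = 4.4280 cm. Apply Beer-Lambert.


Formula: c = A / (epsilon * l)
Substituting: c = 0.8980 / (34810.3080 * 4.4280)
Result: 5.8259e-06 mol/L


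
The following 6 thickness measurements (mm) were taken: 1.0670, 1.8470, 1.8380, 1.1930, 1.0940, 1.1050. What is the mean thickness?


Formula: Average = sum / n
Substituting: Average = 8.1440 / 6
Result: 1.3573 mm


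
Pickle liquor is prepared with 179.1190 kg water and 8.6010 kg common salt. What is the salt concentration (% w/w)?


Formula: Conc = salt / (water + salt) * 100
Substituting: Conc = 8.6010 / (179.1190 + 8.6010) * 100
Result: 4.5818 %


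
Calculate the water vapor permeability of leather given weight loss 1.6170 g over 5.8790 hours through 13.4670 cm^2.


Formula: WVP = loss / (area * time)
Substituting: WVP = 1.6170 / (13.4670 * 5.8790)
Result: 0.0204238 g/(cm^2*hr)


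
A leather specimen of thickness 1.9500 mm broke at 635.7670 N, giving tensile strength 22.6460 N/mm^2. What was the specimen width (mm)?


Formula: w = F / (TS * t)
Substituting: w = 635.7670 / (22.6460 * 1.9500)
Result: 14.3970 mm


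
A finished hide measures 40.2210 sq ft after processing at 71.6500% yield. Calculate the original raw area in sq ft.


Formula: raw = finished * 100 / yield
Substituting: raw = 40.2210 * 100 / 71.6500
Result: 56.1354 sq ft


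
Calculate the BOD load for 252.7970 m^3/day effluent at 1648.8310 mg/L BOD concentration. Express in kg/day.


Formula: BOD_load = volume * conc / 1000
Substituting: BOD_load = 252.7970 * 1648.8310 / 1000
Result: 416.8195 kg/day


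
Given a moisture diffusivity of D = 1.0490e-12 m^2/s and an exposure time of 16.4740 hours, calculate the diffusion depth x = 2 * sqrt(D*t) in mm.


t = 16.4740 hr * 3600 = 59306.4000 s
D * t = 1.0490e-12 * 59306.4000 = 6.2212e-08
x = 2 * sqrt(D*t) = 2 * sqrt(6.2212e-08) = 4.9885e-04 m = 0.4988 mm


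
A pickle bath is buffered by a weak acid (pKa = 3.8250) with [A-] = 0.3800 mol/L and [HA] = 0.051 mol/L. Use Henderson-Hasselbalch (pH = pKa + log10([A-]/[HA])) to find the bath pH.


ratio = [A-] / [HA] = 0.3800 / 0.051 = 7.4510
log10(ratio) = 0.8722
pH = pKa + log10(ratio) = 3.8250 + 0.8722 = 4.6972


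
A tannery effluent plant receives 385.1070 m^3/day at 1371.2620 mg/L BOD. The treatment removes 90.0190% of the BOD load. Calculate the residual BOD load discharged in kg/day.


Load_in = volume * conc / 1000 = 385.1070 * 1371.2620 / 1000 = 528.0826 kg/day
Removed = Load_in * eff / 100 = 528.0826 * 90.0190 / 100 = 475.3747 kg/day
Load_out = Load_in - Removed = 528.0826 - 475.3747 = 52.7079 kg/day


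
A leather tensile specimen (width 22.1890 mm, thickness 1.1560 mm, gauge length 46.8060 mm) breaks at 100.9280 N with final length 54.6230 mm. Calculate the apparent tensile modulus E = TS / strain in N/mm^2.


TS = F / (w * t) = 100.9280 / (22.1890 * 1.1560) = 3.9347 N/mm^2
strain = (Lf - L0) / L0 = (54.6230 - 46.8060) / 46.8060 = 0.1670
E = TS / strain = 3.9347 / 0.1670 = 23.5601 N/mm^2


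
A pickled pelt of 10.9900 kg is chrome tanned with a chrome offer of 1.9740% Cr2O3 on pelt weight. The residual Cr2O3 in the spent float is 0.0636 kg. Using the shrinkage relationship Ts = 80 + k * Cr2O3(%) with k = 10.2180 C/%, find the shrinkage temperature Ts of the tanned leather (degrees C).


Offered = pelt * offer_pct / 100 = 10.9900 * 1.9740 / 100 = 0.2169 kg
Uptake = offered - residual = 0.2169 - 0.0636 = 0.1533 kg
Cr2O3% on pelt = uptake / pelt * 100 = 0.1533 / 10.9900 * 100 = 1.3953 %
Ts = 80 + k * Cr2O3% = 80 + 10.2180 * 1.3953 = 94.2571 C


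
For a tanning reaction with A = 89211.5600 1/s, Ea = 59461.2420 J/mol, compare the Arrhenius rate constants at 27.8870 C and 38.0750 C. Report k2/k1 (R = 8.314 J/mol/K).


T1 = 27.8870 + 273.15 = 301.0370 K; T2 = 38.0750 + 273.15 = 311.2250 K
k1 = A * exp(-Ea/(R*T1)) = 89211.5600 * exp(-59461.2420/(8.314*301.0370)) = 4.2913e-06 1/s
k2 = A * exp(-Ea/(R*T2)) = 89211.5600 * exp(-59461.2420/(8.314*311.2250)) = 9.3400e-06 1/s
k2/k1 = 9.3400e-06 / 4.2913e-06 = 2.1765


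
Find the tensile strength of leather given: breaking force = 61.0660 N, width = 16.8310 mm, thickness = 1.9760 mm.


Formula: TS = force / (width * thickness)
Substituting: TS = 61.0660 / (16.8310 * 1.9760)
Result: 1.8361 N/mm^2


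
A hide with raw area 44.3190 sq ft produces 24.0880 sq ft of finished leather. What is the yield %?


Formula: Yield = finished / raw * 100
Substituting: Yield = 24.0880 / 44.3190 * 100
Result: 54.3514 %


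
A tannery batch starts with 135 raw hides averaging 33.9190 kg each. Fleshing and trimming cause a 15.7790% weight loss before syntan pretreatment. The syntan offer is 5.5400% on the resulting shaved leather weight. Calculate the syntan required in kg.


Total_raw = N * avg_wt = 135 * 33.9190 = 4579.0650 kg
Substrate = Total_raw * (1 - loss/100) = 4579.0650 * (1 - 15.7790/100) = 3856.5343 kg
Syntan = Substrate * pct / 100 = 3856.5343 * 5.5400 / 100 = 213.6520 kg


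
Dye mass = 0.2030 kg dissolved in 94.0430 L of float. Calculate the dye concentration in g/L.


Formula: Conc = dye_mass(kg) / volume(L) * 1000
Substituting: Conc = 0.2030 / 94.0430 * 1000
Result: 2.1586 g/L


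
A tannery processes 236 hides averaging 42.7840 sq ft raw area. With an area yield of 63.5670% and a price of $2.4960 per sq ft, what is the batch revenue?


Raw_total = N * avg_area = 236 * 42.7840 = 10097.0240 sq ft
Finished = Raw_total * yield / 100 = 10097.0240 * 63.5670 / 100 = 6418.3752 sq ft
Value = Finished * price = 6418.3752 * 2.4960 = 16020.2646 $


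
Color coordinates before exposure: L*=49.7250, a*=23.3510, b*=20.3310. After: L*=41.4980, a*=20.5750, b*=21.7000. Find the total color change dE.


dL = -8.2270, da = -2.7760, db = 1.3690
dE = sqrt((-8.2270)^2 + (-2.7760)^2 + 1.3690^2) = 8.7900


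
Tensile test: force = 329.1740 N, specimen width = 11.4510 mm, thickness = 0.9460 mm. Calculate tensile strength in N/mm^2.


Formula: TS = force / (width * thickness)
Substituting: TS = 329.1740 / (11.4510 * 0.9460)
Result: 30.3872 N/mm^2


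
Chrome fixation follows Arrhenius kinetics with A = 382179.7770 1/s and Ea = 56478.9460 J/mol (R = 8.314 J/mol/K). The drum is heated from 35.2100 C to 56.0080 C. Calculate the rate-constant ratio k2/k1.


T1 = 35.2100 + 273.15 = 308.3600 K; T2 = 56.0080 + 273.15 = 329.1580 K
k1 = A * exp(-Ea/(R*T1)) = 382179.7770 * exp(-56478.9460/(8.314*308.3600)) = 1.0344e-04 1/s
k2 = A * exp(-Ea/(R*T2)) = 382179.7770 * exp(-56478.9460/(8.314*329.1580)) = 4.1611e-04 1/s
k2/k1 = 4.1611e-04 / 1.0344e-04 = 4.0228


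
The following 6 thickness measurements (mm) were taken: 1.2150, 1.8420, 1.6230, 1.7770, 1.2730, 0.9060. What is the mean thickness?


Formula: Average = sum / n
Substituting: Average = 8.6360 / 6
Result: 1.4393 mm


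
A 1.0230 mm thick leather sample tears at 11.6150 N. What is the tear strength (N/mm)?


Formula: Tear strength = force / thickness
Substituting: Tear strength = 11.6150 / 1.0230
Result: 11.3539 N/mm


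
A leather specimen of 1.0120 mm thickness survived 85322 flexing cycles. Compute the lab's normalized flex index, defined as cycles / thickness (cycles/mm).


Formula: Index = cycles / thickness
Substituting: Index = 85322 / 1.0120
Result: 84310.2767 cycles/mm


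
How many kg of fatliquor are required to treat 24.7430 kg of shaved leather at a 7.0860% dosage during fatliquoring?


Formula: Fat = substrate * pct / 100
Substituting: Fat = 24.7430 * 7.0860 / 100
Result: 1.7533 kg


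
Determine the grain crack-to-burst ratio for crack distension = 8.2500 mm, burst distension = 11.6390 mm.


Formula: Ratio = crack / burst
Substituting: Ratio = 8.2500 / 11.6390
Result: 0.7088


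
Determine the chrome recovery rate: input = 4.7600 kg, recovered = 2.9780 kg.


Formula: Recovery = recovered / input * 100
Substituting: Recovery = 2.9780 / 4.7600 * 100
Result: 62.5630 %


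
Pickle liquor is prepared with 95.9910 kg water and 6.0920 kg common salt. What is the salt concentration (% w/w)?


Formula: Conc = salt / (water + salt) * 100
Substituting: Conc = 6.0920 / (95.9910 + 6.0920) * 100
Result: 5.9677 %


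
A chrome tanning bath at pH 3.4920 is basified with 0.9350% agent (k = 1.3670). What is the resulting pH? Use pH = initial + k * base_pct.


Formula: pH_final = pH_initial + k * base_pct
Substituting: pH_final = 3.4920 + 1.3670 * 0.9350
Result: 4.7701


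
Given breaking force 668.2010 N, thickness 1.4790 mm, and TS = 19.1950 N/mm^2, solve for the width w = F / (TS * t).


Formula: w = F / (TS * t)
Substituting: w = 668.2010 / (19.1950 * 1.4790)
Result: 23.5370 mm


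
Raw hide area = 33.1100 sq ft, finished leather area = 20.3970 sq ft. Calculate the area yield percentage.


Formula: Yield = finished / raw * 100
Substituting: Yield = 20.3970 / 33.1100 * 100
Result: 61.6037 %


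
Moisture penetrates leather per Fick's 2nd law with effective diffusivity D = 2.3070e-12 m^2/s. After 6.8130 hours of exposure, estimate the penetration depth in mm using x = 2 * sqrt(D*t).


t = 6.8130 hr * 3600 = 24526.8000 s
D * t = 2.3070e-12 * 24526.8000 = 5.6583e-08
x = 2 * sqrt(D*t) = 2 * sqrt(5.6583e-08) = 4.7575e-04 m = 0.4757 mm


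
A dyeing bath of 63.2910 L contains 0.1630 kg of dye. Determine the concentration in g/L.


Formula: Conc = dye_mass(kg) / volume(L) * 1000
Substituting: Conc = 0.1630 / 63.2910 * 1000
Result: 2.5754 g/L


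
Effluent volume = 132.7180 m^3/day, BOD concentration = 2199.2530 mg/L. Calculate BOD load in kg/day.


Formula: BOD_load = volume * conc / 1000
Substituting: BOD_load = 132.7180 * 2199.2530 / 1000
Result: 291.8805 kg/day


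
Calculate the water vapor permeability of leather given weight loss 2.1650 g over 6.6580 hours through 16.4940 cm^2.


Formula: WVP = loss / (area * time)
Substituting: WVP = 2.1650 / (16.4940 * 6.6580)
Result: 0.0197146 g/(cm^2*hr)


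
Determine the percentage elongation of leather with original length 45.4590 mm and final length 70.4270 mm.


Formula: Elongation = (Lf - L0) / L0 * 100
Substituting: Elongation = (70.4270 - 45.4590) / 45.4590 * 100
Result: 54.9242 %


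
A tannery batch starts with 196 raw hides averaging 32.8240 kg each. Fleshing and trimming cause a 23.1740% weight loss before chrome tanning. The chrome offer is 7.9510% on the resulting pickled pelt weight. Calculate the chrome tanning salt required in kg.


Total_raw = N * avg_wt = 196 * 32.8240 = 6433.5040 kg
Substrate = Total_raw * (1 - loss/100) = 6433.5040 * (1 - 23.1740/100) = 4942.6038 kg
Chrome = Substrate * pct / 100 = 4942.6038 * 7.9510 / 100 = 392.9864 kg


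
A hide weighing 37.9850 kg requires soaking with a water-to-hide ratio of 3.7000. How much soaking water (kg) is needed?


Formula: Water = hide_weight * ratio
Substituting: Water = 37.9850 * 3.7000
Result: 140.5445 kg


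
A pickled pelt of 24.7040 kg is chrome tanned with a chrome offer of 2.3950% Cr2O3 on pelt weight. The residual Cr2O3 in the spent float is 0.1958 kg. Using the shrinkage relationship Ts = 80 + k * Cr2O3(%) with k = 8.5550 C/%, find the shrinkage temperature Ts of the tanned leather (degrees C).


Offered = pelt * offer_pct / 100 = 24.7040 * 2.3950 / 100 = 0.5917 kg
Uptake = offered - residual = 0.5917 - 0.1958 = 0.3959 kg
Cr2O3% on pelt = uptake / pelt * 100 = 0.3959 / 24.7040 * 100 = 1.6024 %
Ts = 80 + k * Cr2O3% = 80 + 8.5550 * 1.6024 = 93.7087 C


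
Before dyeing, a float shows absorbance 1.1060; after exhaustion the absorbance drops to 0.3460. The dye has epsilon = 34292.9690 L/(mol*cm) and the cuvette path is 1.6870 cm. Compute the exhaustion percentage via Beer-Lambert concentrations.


c_initial = A_i / (epsilon * l) = 1.1060 / (34292.9690 * 1.6870) = 1.9118e-05 mol/L
c_final = A_f / (epsilon * l) = 0.3460 / (34292.9690 * 1.6870) = 5.9808e-06 mol/L
Exhaustion = (c_initial - c_final) / c_initial * 100 = (1.9118e-05 - 5.9808e-06) / 1.9118e-05 * 100 = 68.7161 %


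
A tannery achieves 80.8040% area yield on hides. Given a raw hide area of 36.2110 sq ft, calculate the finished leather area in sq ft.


Formula: finished = raw * yield / 100
Substituting: finished = 36.2110 * 80.8040 / 100
Result: 29.2599 sq ft


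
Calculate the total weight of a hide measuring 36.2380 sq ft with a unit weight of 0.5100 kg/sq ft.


Formula: Weight = area * weight_per_sqft
Substituting: Weight = 36.2380 * 0.5100
Result: 18.4814 kg


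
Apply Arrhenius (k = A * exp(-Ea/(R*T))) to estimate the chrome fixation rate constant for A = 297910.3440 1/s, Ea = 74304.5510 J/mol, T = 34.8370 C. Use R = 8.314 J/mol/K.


T_K = T_C + 273.15 = 34.8370 + 273.15 = 307.9870 K
exponent = -Ea / (R * T_K) = -74304.5510 / (8.314 * 307.9870) = -29.0184
k = A * exp(exponent) = 297910.3440 * exp(-29.0184) = 7.4399e-08 1/s


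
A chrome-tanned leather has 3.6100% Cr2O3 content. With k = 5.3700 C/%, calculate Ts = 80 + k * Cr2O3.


Formula: Ts = 80 + k * Cr2O3
Substituting: Ts = 80 + 5.3700 * 3.6100
Result: 99.3857 C


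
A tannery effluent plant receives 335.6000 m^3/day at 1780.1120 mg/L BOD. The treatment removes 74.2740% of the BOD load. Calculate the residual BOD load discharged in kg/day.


Load_in = volume * conc / 1000 = 335.6000 * 1780.1120 / 1000 = 597.4056 kg/day
Removed = Load_in * eff / 100 = 597.4056 * 74.2740 / 100 = 443.7170 kg/day
Load_out = Load_in - Removed = 597.4056 - 443.7170 = 153.6886 kg/day


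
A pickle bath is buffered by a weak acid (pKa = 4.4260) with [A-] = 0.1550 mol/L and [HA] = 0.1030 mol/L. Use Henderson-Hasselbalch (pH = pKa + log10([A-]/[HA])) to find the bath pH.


ratio = [A-] / [HA] = 0.1550 / 0.1030 = 1.5049
log10(ratio) = 0.1775
pH = pKa + log10(ratio) = 4.4260 + 0.1775 = 4.6035


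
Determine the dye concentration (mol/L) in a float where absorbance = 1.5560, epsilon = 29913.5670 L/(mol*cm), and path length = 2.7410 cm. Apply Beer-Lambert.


Formula: c = A / (epsilon * l)
Substituting: c = 1.5560 / (29913.5670 * 2.7410)
Result: 1.8977e-05 mol/L


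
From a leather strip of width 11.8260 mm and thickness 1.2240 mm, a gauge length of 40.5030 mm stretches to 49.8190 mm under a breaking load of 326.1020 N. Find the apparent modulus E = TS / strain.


TS = F / (w * t) = 326.1020 / (11.8260 * 1.2240) = 22.5286 N/mm^2
strain = (Lf - L0) / L0 = (49.8190 - 40.5030) / 40.5030 = 0.2300
E = TS / strain = 22.5286 / 0.2300 = 97.9472 N/mm^2


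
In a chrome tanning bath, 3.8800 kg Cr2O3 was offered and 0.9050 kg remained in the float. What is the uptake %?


Formula: Uptake = (offered - residual) / offered * 100
Substituting: Uptake = (3.8800 - 0.9050) / 3.8800 * 100
Result: 76.6753 %


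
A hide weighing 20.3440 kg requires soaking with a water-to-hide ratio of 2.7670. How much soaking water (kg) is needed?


Formula: Water = hide_weight * ratio
Substituting: Water = 20.3440 * 2.7670
Result: 56.2918 kg


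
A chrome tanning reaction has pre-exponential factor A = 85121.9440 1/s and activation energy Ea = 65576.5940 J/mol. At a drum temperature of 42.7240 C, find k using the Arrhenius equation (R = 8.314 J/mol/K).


T_K = T_C + 273.15 = 42.7240 + 273.15 = 315.8740 K
exponent = -Ea / (R * T_K) = -65576.5940 / (8.314 * 315.8740) = -24.9704
k = A * exp(exponent) = 85121.9440 * exp(-24.9704) = 1.2177e-06 1/s


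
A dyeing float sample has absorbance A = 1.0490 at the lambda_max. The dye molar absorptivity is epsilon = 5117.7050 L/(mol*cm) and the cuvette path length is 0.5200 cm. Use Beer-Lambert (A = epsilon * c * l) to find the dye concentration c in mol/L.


Formula: c = A / (epsilon * l)
Substituting: c = 1.0490 / (5117.7050 * 0.5200)
Result: 3.9418e-04 mol/L


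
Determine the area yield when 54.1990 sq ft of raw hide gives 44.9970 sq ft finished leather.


Formula: Yield = finished / raw * 100
Substituting: Yield = 44.9970 / 54.1990 * 100
Result: 83.0218 %


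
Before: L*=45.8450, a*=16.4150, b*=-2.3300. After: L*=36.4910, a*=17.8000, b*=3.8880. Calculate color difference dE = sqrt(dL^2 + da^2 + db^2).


dL = -9.3540, da = 1.3850, db = 6.2180
dE = sqrt((-9.3540)^2 + 1.3850^2 + 6.2180^2) = 11.3172


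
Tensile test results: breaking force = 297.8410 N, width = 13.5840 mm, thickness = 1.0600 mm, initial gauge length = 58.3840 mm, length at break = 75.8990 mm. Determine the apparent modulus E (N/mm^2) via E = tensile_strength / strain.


TS = F / (w * t) = 297.8410 / (13.5840 * 1.0600) = 20.6848 N/mm^2
strain = (Lf - L0) / L0 = (75.8990 - 58.3840) / 58.3840 = 0.3000
E = TS / strain = 20.6848 / 0.3000 = 68.9501 N/mm^2


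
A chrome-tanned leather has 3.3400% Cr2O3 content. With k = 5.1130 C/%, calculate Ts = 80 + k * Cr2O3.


Formula: Ts = 80 + k * Cr2O3
Substituting: Ts = 80 + 5.1130 * 3.3400
Result: 97.0774 C


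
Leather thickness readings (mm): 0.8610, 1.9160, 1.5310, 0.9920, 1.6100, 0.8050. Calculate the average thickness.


Formula: Average = sum / n
Substituting: Average = 7.7150 / 6
Result: 1.2858 mm


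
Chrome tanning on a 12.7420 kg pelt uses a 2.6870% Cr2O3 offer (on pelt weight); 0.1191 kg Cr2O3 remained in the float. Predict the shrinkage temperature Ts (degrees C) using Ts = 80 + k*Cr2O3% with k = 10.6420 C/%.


Offered = pelt * offer_pct / 100 = 12.7420 * 2.6870 / 100 = 0.3424 kg
Uptake = offered - residual = 0.3424 - 0.1191 = 0.2233 kg
Cr2O3% on pelt = uptake / pelt * 100 = 0.2233 / 12.7420 * 100 = 1.7523 %
Ts = 80 + k * Cr2O3% = 80 + 10.6420 * 1.7523 = 98.6479 C


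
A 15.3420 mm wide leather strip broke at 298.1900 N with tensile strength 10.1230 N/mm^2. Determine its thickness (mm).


Formula: t = F / (TS * w)
Substituting: t = 298.1900 / (10.1230 * 15.3420)
Result: 1.9200 mm


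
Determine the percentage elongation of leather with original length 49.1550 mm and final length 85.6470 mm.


Formula: Elongation = (Lf - L0) / L0 * 100
Substituting: Elongation = (85.6470 - 49.1550) / 49.1550 * 100
Result: 74.2386 %


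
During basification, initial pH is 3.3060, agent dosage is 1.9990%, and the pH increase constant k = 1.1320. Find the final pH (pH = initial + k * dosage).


Formula: pH_final = pH_initial + k * base_pct
Substituting: pH_final = 3.3060 + 1.1320 * 1.9990
Result: 5.5689


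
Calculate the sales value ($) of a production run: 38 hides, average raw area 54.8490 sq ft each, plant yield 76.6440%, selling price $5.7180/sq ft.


Raw_total = N * avg_area = 38 * 54.8490 = 2084.2620 sq ft
Finished = Raw_total * yield / 100 = 2084.2620 * 76.6440 / 100 = 1597.4618 sq ft
Value = Finished * price = 1597.4618 * 5.7180 = 9134.2864 $


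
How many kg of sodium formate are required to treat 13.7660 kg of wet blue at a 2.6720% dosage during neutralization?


Formula: Neutralizer = substrate * pct / 100
Substituting: Neutralizer = 13.7660 * 2.6720 / 100
Result: 0.3678 kg


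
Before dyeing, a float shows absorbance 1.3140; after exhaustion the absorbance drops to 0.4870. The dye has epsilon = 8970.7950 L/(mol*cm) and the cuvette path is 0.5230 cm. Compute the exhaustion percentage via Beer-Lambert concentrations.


c_initial = A_i / (epsilon * l) = 1.3140 / (8970.7950 * 0.5230) = 2.8007e-04 mol/L
c_final = A_f / (epsilon * l) = 0.4870 / (8970.7950 * 0.5230) = 1.0380e-04 mol/L
Exhaustion = (c_initial - c_final) / c_initial * 100 = (2.8007e-04 - 1.0380e-04) / 2.8007e-04 * 100 = 62.9376 %


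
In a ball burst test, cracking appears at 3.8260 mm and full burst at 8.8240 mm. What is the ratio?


Formula: Ratio = crack / burst
Substituting: Ratio = 3.8260 / 8.8240
Result: 0.4336


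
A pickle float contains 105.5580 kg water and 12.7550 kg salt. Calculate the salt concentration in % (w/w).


Formula: Conc = salt / (water + salt) * 100
Substituting: Conc = 12.7550 / (105.5580 + 12.7550) * 100
Result: 10.7807 %


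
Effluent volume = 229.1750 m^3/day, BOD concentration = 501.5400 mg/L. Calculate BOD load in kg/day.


Formula: BOD_load = volume * conc / 1000
Substituting: BOD_load = 229.1750 * 501.5400 / 1000
Result: 114.9404 kg/day


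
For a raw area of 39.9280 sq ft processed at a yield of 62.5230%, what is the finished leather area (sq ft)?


Formula: finished = raw * yield / 100
Substituting: finished = 39.9280 * 62.5230 / 100
Result: 24.9642 sq ft


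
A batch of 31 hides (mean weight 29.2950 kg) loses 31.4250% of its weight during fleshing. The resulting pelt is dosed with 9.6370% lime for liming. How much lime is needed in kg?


Total_raw = N * avg_wt = 31 * 29.2950 = 908.1450 kg
Substrate = Total_raw * (1 - loss/100) = 908.1450 * (1 - 31.4250/100) = 622.7604 kg
Lime = Substrate * pct / 100 = 622.7604 * 9.6370 / 100 = 60.0154 kg


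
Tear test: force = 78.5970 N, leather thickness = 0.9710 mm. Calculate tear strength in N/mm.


Formula: Tear strength = force / thickness
Substituting: Tear strength = 78.5970 / 0.9710
Result: 80.9444 N/mm


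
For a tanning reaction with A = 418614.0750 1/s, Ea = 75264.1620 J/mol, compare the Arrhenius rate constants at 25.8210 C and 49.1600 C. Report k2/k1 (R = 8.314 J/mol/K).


T1 = 25.8210 + 273.15 = 298.9710 K; T2 = 49.1600 + 273.15 = 322.3100 K
k1 = A * exp(-Ea/(R*T1)) = 418614.0750 * exp(-75264.1620/(8.314*298.9710)) = 2.9620e-08 1/s
k2 = A * exp(-Ea/(R*T2)) = 418614.0750 * exp(-75264.1620/(8.314*322.3100)) = 2.6534e-07 1/s
k2/k1 = 2.6534e-07 / 2.9620e-08 = 8.9584


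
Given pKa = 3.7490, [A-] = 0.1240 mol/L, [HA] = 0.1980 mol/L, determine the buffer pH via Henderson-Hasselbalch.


ratio = [A-] / [HA] = 0.1240 / 0.1980 = 0.6263
log10(ratio) = -0.2032
pH = pKa + log10(ratio) = 3.7490 - 0.2032 = 3.5458


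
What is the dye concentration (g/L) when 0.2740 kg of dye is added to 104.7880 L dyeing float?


Formula: Conc = dye_mass(kg) / volume(L) * 1000
Substituting: Conc = 0.2740 / 104.7880 * 1000
Result: 2.6148 g/L


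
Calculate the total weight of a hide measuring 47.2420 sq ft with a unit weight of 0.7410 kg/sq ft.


Formula: Weight = area * weight_per_sqft
Substituting: Weight = 47.2420 * 0.7410
Result: 35.0063 kg


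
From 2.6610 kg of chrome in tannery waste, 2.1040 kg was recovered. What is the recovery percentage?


Formula: Recovery = recovered / input * 100
Substituting: Recovery = 2.1040 / 2.6610 * 100
Result: 79.0680 %


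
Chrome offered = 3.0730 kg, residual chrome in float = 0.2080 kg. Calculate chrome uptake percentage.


Formula: Uptake = (offered - residual) / offered * 100
Substituting: Uptake = (3.0730 - 0.2080) / 3.0730 * 100
Result: 93.2314 %


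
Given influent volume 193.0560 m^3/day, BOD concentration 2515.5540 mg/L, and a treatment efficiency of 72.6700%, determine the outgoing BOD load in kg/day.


Load_in = volume * conc / 1000 = 193.0560 * 2515.5540 / 1000 = 485.6428 kg/day
Removed = Load_in * eff / 100 = 485.6428 * 72.6700 / 100 = 352.9166 kg/day
Load_out = Load_in - Removed = 485.6428 - 352.9166 = 132.7262 kg/day


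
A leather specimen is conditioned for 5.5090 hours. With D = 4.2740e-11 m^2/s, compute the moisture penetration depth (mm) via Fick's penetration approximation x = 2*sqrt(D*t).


t = 5.5090 hr * 3600 = 19832.4000 s
D * t = 4.2740e-11 * 19832.4000 = 8.4764e-07
x = 2 * sqrt(D*t) = 2 * sqrt(8.4764e-07) = 0.00184134 m = 1.8413 mm


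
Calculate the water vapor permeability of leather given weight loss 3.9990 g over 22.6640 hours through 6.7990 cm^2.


Formula: WVP = loss / (area * time)
Substituting: WVP = 3.9990 / (6.7990 * 22.6640)
Result: 0.0259519 g/(cm^2*hr)


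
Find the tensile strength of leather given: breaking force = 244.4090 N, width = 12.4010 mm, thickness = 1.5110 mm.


Formula: TS = force / (width * thickness)
Substituting: TS = 244.4090 / (12.4010 * 1.5110)
Result: 13.0436 N/mm^2


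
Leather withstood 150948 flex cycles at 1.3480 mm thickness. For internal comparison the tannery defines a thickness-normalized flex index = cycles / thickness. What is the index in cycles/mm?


Formula: Index = cycles / thickness
Substituting: Index = 150948 / 1.3480
Result: 111979.2285 cycles/mm


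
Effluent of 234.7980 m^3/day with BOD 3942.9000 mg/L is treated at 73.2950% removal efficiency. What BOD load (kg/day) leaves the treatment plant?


Load_in = volume * conc / 1000 = 234.7980 * 3942.9000 / 1000 = 925.7850 kg/day
Removed = Load_in * eff / 100 = 925.7850 * 73.2950 / 100 = 678.5541 kg/day
Load_out = Load_in - Removed = 925.7850 - 678.5541 = 247.2309 kg/day


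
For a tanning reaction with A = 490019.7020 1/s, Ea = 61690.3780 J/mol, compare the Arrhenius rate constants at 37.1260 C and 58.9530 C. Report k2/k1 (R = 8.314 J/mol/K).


T1 = 37.1260 + 273.15 = 310.2760 K; T2 = 58.9530 + 273.15 = 332.1030 K
k1 = A * exp(-Ea/(R*T1)) = 490019.7020 * exp(-61690.3780/(8.314*310.2760)) = 2.0152e-05 1/s
k2 = A * exp(-Ea/(R*T2)) = 490019.7020 * exp(-61690.3780/(8.314*332.1030)) = 9.7034e-05 1/s
k2/k1 = 9.7034e-05 / 2.0152e-05 = 4.8150


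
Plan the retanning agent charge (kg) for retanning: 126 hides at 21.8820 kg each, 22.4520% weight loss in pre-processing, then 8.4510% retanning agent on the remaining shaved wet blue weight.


Total_raw = N * avg_wt = 126 * 21.8820 = 2757.1320 kg
Substrate = Total_raw * (1 - loss/100) = 2757.1320 * (1 - 22.4520/100) = 2138.1007 kg
Retan = Substrate * pct / 100 = 2138.1007 * 8.4510 / 100 = 180.6909 kg


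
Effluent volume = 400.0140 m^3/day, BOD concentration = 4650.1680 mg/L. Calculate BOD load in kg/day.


Formula: BOD_load = volume * conc / 1000
Substituting: BOD_load = 400.0140 * 4650.1680 / 1000
Result: 1860.1323 kg/day


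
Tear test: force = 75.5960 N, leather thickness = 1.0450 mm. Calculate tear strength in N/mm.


Formula: Tear strength = force / thickness
Substituting: Tear strength = 75.5960 / 1.0450
Result: 72.3407 N/mm


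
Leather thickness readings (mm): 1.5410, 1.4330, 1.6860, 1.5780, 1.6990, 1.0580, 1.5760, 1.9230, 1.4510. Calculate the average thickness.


Formula: Average = sum / n
Substituting: Average = 13.9450 / 9
Result: 1.5494 mm


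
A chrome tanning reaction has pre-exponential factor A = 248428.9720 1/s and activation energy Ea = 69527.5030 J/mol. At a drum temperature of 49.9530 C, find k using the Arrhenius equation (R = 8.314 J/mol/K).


T_K = T_C + 273.15 = 49.9530 + 273.15 = 323.1030 K
exponent = -Ea / (R * T_K) = -69527.5030 / (8.314 * 323.1030) = -25.8825
k = A * exp(exponent) = 248428.9720 * exp(-25.8825) = 1.4275e-06 1/s


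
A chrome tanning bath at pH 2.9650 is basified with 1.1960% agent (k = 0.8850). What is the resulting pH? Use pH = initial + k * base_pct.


Formula: pH_final = pH_initial + k * base_pct
Substituting: pH_final = 2.9650 + 0.8850 * 1.1960
Result: 4.0235
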